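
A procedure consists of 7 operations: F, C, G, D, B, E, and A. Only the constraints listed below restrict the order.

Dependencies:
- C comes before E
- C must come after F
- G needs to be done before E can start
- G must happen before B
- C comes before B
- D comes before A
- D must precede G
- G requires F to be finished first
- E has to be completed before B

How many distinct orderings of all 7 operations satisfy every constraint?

26

The operations with no prerequisites are F, D; any of them can be placed first.
Systematically extending each partial ordering one operation at a time and counting, there are 26 complete orderings.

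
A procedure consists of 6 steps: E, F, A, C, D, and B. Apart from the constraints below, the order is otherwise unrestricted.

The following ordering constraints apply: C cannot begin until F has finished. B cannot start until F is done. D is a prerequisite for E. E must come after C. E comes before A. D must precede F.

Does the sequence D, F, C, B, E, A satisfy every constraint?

Checking each listed constraint against this order: for instance, D is in position 1 and E in position 5, so that constraint holds — and the remaining constraints check out the same way.

Yes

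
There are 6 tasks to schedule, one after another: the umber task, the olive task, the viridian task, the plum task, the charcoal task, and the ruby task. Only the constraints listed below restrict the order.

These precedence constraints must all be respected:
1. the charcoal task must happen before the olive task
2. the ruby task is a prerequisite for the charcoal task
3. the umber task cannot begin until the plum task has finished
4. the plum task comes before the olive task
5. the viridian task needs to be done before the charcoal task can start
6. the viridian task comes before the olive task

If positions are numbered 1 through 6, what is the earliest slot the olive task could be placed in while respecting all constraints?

Every task that must precede the olive task has to come before it. Tracing all chains that end at the olive task, those tasks are: the viridian task, the plum task, the charcoal task, the ruby task — 4 in total.
So at minimum 4 tasks come before the olive task, putting the olive task no earlier than position 5. That position is achievable by scheduling exactly those predecessors first.

5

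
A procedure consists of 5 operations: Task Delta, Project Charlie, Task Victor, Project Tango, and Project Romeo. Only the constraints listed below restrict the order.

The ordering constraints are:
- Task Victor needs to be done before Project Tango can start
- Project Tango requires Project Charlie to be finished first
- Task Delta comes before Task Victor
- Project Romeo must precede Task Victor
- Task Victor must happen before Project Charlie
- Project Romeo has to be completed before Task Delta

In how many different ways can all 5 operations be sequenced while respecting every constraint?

Only Project Romeo has no prerequisites, so it must go first.
Continuing from there, at each step only one operation has all its prerequisites placed, so the ordering is fully determined — there is exactly 1.

1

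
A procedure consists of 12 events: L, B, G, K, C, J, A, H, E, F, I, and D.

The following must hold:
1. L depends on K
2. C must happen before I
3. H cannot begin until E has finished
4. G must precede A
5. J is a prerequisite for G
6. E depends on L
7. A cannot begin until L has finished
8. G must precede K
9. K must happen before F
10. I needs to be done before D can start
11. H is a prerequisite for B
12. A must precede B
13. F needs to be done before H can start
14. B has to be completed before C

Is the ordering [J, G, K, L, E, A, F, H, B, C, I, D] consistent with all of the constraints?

Going through the constraints one by one, each required predecessor appears earlier in the sequence than its dependent — e.g. G (position 2) is before A (position 6), as required.

Yes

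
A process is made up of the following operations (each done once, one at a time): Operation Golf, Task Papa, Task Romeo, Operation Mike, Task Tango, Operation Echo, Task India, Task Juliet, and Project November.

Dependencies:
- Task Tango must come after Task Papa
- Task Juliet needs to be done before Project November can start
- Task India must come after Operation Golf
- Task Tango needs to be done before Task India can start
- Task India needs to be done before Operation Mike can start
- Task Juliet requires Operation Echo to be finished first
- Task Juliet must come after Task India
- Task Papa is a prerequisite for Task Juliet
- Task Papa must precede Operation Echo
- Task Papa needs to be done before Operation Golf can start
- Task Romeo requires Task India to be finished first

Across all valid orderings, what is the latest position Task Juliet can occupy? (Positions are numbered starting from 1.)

8

The only operation forced after Task Juliet (directly or by a chain) is Project November.
With 1 mandatory successor out of 9 operations total, the latest slot for Task Juliet is 9−1 = 8, and it's reachable by doing all non-successors before Task Juliet.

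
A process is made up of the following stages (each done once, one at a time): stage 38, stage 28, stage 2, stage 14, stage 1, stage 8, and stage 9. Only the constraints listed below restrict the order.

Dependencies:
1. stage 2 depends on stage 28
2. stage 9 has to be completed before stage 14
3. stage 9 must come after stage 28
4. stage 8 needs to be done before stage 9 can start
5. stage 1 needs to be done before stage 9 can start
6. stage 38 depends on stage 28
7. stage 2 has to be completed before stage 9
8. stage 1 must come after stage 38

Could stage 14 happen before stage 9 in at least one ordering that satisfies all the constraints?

No

Following stage 9 → stage 14, stage 9 must precede stage 14 in every valid ordering.
Hence stage 14 can never be scheduled before stage 9.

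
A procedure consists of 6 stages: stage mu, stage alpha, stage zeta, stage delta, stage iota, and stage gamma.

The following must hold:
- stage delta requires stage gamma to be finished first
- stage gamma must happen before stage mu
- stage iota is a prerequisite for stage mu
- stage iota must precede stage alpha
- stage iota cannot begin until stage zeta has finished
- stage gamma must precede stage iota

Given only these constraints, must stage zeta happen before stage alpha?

Chaining the stated constraints: stage zeta → stage iota → stage alpha.
That forces stage zeta before stage alpha in every valid schedule.

Yes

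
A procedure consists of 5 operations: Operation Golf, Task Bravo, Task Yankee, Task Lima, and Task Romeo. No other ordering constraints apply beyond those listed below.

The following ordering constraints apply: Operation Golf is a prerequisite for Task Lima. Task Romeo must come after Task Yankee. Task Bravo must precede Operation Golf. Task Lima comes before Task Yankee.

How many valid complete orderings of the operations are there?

1

Only Task Bravo has no prerequisites, so it must go first.
Every operation is then forced in turn, so only 1 complete ordering is consistent with the constraints.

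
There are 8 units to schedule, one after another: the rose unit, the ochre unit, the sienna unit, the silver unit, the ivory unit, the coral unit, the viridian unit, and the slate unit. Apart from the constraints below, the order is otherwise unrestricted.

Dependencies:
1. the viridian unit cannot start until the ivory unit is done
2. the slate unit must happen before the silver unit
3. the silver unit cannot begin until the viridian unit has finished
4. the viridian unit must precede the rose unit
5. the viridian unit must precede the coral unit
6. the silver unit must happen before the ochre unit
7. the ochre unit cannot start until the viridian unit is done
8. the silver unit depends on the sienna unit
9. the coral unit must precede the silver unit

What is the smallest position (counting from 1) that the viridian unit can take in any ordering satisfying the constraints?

The only unit forced before the viridian unit (directly or transitively) is the ivory unit.
So at minimum 1 unit comes before the viridian unit, putting the viridian unit no earlier than position 2. That position is achievable by scheduling exactly that predecessor first.

2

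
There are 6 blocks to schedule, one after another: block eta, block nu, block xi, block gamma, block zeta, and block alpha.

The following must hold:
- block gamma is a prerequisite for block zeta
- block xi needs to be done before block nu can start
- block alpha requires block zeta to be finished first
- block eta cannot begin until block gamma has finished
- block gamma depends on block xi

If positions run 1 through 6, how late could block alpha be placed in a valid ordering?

Block alpha has no required successors, so nothing stops it from going last (position 6).

6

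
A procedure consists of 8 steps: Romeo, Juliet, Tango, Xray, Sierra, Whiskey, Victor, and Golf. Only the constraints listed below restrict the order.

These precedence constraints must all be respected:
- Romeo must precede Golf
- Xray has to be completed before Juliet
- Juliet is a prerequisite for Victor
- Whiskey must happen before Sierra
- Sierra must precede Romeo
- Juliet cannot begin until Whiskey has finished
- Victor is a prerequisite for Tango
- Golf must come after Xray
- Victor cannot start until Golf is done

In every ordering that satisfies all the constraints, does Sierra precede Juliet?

No

No chain of constraints connects Sierra to Juliet in either direction.
So Sierra can come before Juliet or after — it is not forced.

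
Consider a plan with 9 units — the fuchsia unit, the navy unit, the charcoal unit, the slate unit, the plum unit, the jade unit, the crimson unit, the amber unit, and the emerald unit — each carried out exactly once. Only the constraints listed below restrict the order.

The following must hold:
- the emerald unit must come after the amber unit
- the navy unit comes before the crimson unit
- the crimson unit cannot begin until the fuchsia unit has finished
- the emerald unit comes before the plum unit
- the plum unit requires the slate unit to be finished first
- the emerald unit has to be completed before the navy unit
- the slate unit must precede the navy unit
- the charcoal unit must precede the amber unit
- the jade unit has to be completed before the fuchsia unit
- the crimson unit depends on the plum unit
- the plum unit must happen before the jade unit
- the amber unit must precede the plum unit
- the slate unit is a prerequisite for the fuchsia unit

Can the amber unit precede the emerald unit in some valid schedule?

Yes

The constraints force the amber unit before the emerald unit, so yes — every valid ordering has the amber unit earlier.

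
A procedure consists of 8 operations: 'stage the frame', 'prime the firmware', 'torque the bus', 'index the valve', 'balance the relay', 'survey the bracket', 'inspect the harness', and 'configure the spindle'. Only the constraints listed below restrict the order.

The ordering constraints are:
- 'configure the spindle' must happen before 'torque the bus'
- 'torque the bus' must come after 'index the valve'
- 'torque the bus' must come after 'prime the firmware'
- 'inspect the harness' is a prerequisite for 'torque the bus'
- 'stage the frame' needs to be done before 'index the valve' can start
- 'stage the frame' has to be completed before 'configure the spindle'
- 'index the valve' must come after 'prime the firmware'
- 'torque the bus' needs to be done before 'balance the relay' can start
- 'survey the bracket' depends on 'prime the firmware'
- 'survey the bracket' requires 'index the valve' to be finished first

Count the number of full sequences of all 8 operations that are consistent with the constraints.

92

3 operations have no prerequisites ('stage the frame', 'prime the firmware', 'inspect the harness'), so any of them could come first.
Enumerating by repeatedly choosing an available operation (one whose prerequisites are all placed) gives 92 distinct complete orderings.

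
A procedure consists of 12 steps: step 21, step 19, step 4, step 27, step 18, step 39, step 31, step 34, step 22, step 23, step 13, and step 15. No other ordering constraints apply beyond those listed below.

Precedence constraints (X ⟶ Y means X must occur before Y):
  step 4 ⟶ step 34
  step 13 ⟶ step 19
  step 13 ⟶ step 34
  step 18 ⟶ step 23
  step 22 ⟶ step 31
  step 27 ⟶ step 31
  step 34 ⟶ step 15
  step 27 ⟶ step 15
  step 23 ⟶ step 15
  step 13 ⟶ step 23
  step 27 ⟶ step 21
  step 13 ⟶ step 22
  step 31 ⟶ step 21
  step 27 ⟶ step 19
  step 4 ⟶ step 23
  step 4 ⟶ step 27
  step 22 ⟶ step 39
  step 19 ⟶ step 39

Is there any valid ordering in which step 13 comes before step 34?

Yes

Step 13 is actually forced before step 34 by the constraints, so certainly some valid ordering has step 13 first.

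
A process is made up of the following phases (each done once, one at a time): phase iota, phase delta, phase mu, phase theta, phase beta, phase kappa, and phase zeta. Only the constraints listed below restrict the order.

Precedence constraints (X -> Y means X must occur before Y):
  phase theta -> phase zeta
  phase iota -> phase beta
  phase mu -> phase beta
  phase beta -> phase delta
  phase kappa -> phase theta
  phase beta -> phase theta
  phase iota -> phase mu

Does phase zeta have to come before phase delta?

No chain of constraints connects phase zeta to phase delta in either direction.
There exist valid orderings with phase delta before phase zeta, so phase zeta is not required to come first.

No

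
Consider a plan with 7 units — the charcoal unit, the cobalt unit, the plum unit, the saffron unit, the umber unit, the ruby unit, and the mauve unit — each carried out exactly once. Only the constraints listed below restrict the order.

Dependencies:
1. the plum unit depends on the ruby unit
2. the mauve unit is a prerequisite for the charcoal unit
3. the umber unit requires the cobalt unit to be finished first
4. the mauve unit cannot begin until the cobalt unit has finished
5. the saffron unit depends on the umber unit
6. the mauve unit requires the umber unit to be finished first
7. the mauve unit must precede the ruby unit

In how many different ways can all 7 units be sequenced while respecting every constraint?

Only the cobalt unit has no prerequisites, so it must go first.
Enumerating by repeatedly choosing an available unit (one whose prerequisites are all placed) gives 15 distinct complete orderings.

15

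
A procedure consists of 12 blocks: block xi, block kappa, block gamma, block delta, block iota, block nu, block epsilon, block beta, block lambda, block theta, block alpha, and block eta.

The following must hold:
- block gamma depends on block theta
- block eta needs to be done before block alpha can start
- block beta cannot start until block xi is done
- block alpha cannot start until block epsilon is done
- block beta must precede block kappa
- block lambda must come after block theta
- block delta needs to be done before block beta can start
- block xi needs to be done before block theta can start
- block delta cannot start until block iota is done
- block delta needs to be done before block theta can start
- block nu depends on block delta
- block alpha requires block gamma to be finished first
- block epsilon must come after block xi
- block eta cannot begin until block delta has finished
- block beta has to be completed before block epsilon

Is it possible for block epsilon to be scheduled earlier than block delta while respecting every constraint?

Following block delta → block beta → block epsilon, block delta must precede block epsilon in every valid ordering.
So no valid ordering can have block epsilon before block delta.

No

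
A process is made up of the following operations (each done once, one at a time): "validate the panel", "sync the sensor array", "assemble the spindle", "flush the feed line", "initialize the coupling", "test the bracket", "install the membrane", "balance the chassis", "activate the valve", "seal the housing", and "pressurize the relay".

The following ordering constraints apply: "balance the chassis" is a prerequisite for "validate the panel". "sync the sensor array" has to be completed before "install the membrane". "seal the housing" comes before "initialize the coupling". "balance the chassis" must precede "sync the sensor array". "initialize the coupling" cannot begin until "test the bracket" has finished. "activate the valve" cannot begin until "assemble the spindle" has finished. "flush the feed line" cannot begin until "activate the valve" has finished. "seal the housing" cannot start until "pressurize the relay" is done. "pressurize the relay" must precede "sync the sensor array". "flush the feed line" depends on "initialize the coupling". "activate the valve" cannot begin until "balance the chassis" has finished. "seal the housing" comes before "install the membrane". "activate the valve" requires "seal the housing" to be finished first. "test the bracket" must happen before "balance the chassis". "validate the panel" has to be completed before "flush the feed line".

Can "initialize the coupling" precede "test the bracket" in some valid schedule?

The constraints give a chain "test the bracket" → "initialize the coupling", which forces "test the bracket" before "initialize the coupling".
So no valid ordering can have "initialize the coupling" before "test the bracket".

No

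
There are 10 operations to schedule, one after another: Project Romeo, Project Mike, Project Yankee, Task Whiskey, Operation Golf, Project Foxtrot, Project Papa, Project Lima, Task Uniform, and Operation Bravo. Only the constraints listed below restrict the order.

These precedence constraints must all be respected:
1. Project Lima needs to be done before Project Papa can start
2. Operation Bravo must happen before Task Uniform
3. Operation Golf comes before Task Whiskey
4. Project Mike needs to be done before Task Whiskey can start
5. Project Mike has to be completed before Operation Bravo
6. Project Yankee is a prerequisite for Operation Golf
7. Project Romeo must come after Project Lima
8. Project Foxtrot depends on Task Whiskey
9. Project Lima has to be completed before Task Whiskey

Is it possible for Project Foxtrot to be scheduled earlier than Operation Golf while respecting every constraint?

No

There is a dependency chain Operation Golf → Task Whiskey → Project Foxtrot, so Project Foxtrot always comes after Operation Golf.
So no valid ordering can have Project Foxtrot before Operation Golf.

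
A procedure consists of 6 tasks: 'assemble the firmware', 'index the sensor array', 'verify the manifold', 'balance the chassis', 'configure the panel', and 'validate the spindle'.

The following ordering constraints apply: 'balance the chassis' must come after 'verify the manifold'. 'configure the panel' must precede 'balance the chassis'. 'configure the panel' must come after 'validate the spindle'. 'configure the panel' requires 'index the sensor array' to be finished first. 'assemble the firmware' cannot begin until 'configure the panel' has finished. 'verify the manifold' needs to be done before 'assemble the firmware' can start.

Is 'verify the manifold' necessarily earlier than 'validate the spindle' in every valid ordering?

No

No chain of constraints connects 'verify the manifold' to 'validate the spindle' in either direction.
A valid ordering placing 'validate the spindle' before 'verify the manifold' exists, so the answer is no.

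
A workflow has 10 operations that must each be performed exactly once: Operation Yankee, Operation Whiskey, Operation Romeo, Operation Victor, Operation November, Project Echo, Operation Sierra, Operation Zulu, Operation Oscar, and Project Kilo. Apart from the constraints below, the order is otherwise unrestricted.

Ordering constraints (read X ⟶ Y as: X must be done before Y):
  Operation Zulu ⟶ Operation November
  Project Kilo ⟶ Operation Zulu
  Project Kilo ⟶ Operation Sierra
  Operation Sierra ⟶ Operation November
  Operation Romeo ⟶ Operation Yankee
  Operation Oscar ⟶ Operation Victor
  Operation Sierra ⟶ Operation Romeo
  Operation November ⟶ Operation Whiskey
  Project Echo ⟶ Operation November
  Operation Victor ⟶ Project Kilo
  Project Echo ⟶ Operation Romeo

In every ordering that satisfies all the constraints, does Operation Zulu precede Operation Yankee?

No chain of constraints connects Operation Zulu to Operation Yankee in either direction.
So Operation Zulu can come before Operation Yankee or after — it is not forced.

No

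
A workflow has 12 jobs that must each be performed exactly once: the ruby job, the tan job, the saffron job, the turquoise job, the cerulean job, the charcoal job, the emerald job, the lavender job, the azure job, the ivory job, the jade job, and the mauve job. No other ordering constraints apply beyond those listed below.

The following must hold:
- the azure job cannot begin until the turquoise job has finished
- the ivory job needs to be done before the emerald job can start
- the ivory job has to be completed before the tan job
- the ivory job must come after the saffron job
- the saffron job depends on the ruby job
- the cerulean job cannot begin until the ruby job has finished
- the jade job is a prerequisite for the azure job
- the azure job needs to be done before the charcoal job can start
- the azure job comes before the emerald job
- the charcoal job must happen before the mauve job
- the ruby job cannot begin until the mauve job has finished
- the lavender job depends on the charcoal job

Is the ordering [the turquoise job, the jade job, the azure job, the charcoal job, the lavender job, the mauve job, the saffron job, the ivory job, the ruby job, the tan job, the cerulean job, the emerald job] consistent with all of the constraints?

The sequence places the saffron job ahead of the ruby job.
That contradicts the constraint that the ruby job must precede the saffron job.

No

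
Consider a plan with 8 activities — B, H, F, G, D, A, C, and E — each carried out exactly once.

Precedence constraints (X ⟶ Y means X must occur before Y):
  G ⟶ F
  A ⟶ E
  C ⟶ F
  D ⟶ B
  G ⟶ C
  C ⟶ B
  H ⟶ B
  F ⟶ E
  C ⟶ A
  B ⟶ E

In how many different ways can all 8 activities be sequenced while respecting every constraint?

3 activities have no prerequisites (H, G, D), so any of them could come first.
Counting all ways to extend the partial order to a total order gives 124.

124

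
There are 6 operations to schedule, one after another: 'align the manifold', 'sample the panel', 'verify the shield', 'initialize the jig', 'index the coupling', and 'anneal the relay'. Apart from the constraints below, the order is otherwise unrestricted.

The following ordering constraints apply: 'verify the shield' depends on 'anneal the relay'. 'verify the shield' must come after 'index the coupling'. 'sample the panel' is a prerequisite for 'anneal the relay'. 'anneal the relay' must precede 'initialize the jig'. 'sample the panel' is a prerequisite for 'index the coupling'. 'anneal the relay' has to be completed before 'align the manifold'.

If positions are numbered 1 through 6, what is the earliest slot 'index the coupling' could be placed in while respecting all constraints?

The only operation forced before 'index the coupling' (directly or transitively) is 'sample the panel'.
With 1 mandatory predecessor, the earliest 'index the coupling' can sit is position 1+1 = 2, and placing just that one first achieves it.

2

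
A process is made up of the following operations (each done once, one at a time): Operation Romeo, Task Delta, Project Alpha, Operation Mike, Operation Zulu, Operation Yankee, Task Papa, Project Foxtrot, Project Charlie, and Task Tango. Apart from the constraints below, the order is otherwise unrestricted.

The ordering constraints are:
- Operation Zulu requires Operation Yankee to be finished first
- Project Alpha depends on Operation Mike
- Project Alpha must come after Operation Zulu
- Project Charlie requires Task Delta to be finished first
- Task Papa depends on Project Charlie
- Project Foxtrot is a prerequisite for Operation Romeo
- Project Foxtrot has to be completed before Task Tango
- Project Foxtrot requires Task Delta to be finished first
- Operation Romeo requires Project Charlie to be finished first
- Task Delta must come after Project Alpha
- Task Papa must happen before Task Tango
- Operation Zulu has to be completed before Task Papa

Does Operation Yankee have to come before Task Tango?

Yes

There is a constraint chain Operation Yankee → Operation Zulu → Task Papa → Task Tango.
That forces Operation Yankee before Task Tango in every valid schedule.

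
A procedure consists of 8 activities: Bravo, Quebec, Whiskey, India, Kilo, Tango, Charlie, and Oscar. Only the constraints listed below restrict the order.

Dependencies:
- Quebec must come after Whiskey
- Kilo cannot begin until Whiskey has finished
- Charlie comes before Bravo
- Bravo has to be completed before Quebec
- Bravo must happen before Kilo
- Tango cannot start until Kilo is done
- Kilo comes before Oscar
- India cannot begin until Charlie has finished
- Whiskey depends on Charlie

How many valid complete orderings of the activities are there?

Only Charlie has no prerequisites, so it must go first.
Counting all ways to extend the partial order to a total order gives 112.

112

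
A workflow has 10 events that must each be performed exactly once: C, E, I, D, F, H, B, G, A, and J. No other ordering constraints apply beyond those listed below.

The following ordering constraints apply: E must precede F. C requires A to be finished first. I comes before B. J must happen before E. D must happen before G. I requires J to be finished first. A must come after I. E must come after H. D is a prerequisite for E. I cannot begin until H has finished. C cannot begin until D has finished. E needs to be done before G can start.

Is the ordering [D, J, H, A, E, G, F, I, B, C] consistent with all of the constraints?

Here I comes after A.
That contradicts the constraint that I must precede A.

No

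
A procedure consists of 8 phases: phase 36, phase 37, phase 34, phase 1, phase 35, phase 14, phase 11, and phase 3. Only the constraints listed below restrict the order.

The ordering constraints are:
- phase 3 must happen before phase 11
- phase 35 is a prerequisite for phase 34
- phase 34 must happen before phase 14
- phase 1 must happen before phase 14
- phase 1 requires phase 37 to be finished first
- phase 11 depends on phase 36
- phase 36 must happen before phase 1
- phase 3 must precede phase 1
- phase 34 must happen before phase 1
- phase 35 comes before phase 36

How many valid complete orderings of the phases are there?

146

3 phases have no prerequisites (phase 37, phase 35, phase 3), so any of them could come first.
Systematically extending each partial ordering one phase at a time and counting, there are 146 complete orderings.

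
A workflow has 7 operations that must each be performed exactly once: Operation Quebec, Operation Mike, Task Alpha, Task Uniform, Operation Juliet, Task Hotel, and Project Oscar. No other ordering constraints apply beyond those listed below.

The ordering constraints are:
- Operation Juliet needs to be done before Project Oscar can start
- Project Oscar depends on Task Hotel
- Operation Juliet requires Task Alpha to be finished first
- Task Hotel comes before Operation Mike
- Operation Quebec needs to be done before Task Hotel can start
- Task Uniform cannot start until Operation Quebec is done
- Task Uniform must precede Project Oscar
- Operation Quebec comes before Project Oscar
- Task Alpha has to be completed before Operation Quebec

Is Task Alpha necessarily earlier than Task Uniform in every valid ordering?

There is a constraint chain Task Alpha → Operation Quebec → Task Uniform.
Hence Task Alpha necessarily comes before Task Uniform.

Yes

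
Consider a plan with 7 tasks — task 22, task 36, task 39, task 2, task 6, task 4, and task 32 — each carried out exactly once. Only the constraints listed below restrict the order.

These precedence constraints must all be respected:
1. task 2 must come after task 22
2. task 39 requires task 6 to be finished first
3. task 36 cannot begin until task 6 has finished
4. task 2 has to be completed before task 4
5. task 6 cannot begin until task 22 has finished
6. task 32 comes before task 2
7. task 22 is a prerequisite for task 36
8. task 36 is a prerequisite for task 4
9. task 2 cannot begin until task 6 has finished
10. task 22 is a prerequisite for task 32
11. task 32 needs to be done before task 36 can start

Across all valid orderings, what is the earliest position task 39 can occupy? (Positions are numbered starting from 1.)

3

The tasks that are forced before task 39, directly or transitively, are task 22, task 6. That's 2 tasks.
With 2 mandatory predecessors, the earliest task 39 can sit is position 2+1 = 3, and placing just those 2 first achieves it.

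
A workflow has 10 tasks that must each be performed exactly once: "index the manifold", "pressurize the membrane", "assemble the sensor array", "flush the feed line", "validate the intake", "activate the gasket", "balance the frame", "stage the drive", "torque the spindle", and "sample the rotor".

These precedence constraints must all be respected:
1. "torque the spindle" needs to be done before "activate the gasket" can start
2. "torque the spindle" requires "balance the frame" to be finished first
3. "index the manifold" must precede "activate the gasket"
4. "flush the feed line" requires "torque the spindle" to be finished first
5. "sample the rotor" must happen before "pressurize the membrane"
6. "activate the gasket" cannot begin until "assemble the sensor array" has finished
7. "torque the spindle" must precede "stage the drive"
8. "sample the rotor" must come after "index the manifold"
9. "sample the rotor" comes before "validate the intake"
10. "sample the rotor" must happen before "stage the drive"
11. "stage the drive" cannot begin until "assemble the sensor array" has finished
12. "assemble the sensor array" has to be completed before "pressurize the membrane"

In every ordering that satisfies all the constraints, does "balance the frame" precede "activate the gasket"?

Yes

There is a constraint chain "balance the frame" → "torque the spindle" → "activate the gasket".
Hence "balance the frame" necessarily comes before "activate the gasket".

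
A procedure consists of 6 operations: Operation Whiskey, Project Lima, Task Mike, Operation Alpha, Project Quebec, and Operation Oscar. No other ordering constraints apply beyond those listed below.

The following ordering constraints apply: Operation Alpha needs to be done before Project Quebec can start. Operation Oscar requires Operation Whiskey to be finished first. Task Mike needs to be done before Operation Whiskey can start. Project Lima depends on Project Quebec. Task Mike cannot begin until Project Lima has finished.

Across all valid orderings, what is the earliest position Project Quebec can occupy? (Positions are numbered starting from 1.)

2

Working backwards through the constraints from Project Quebec, its only required predecessor is Operation Alpha.
So at minimum 1 operation comes before Project Quebec, putting Project Quebec no earlier than position 2. That position is achievable by scheduling exactly that predecessor first.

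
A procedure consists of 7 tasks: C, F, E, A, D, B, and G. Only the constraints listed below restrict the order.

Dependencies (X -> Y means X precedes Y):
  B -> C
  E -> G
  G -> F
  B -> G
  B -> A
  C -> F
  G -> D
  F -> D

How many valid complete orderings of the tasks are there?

28

The tasks with no prerequisites are E, B; any of them can be placed first.
Counting all ways to extend the partial order to a total order gives 28.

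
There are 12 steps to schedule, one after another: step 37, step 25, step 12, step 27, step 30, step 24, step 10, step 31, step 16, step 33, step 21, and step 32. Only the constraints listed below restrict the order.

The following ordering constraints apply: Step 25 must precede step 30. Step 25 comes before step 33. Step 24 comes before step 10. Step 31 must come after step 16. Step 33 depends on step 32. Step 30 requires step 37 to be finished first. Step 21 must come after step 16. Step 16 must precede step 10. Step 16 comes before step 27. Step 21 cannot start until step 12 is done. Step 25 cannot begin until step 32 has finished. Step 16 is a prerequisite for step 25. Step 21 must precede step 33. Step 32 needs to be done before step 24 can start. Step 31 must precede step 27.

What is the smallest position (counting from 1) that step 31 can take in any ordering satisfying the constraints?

Working backwards through the constraints from step 31, its only required predecessor is step 16.
So at minimum 1 step comes before step 31, putting step 31 no earlier than position 2. That position is achievable by scheduling exactly that predecessor first.

2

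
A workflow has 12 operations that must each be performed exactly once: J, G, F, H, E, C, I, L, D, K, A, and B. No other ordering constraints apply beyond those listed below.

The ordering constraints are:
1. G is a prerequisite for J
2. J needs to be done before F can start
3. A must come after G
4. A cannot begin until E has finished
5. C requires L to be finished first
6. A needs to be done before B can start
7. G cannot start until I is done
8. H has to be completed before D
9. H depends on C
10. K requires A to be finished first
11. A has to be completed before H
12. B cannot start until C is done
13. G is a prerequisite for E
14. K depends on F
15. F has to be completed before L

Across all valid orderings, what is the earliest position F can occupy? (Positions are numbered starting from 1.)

4

The operations that are forced before F, directly or transitively, are J, G, I. That's 3 operations.
So at minimum 3 operations come before F, putting F no earlier than position 4. That position is achievable by scheduling exactly those predecessors first.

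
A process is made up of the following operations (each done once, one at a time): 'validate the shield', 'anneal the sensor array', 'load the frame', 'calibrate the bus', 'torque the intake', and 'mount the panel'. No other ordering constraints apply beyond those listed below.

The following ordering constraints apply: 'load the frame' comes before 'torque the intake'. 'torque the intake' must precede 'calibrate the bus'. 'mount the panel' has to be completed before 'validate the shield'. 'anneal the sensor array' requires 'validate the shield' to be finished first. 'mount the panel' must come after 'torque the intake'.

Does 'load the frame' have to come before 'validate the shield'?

Yes

Tracing the constraints gives a chain: 'load the frame' → 'torque the intake' → 'mount the panel' → 'validate the shield'.
That forces 'load the frame' before 'validate the shield' in every valid schedule.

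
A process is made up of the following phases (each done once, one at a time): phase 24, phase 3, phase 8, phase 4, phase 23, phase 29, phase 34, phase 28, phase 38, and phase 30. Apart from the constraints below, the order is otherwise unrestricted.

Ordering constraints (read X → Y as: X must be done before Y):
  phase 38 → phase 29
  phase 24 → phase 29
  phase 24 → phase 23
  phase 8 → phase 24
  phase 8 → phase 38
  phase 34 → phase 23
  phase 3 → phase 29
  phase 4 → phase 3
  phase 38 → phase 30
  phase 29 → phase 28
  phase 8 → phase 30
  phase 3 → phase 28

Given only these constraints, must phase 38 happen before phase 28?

Yes

There is a constraint chain phase 38 → phase 29 → phase 28.
That forces phase 38 before phase 28 in every valid schedule.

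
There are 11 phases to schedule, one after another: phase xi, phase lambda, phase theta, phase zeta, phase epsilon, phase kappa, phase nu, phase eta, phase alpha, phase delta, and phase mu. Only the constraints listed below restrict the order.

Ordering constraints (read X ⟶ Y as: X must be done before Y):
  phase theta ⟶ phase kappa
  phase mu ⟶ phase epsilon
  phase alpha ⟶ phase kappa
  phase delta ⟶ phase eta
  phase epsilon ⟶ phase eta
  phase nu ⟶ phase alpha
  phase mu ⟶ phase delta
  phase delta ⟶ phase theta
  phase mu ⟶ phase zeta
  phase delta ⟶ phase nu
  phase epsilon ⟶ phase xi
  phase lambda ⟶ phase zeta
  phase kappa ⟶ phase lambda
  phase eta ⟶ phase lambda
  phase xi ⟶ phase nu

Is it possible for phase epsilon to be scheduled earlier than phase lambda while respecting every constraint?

Phase epsilon is actually forced before phase lambda by the constraints, so certainly some valid ordering has phase epsilon first.

Yes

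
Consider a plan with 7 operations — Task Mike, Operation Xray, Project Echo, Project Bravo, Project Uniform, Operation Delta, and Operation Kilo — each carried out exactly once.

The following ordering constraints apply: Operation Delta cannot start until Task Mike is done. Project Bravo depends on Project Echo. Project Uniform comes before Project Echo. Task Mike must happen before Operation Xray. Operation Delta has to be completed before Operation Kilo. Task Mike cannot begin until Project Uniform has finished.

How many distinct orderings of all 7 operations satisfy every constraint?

Only Project Uniform has no prerequisites, so it must go first.
Enumerating by repeatedly choosing an available operation (one whose prerequisites are all placed) gives 45 distinct complete orderings.

45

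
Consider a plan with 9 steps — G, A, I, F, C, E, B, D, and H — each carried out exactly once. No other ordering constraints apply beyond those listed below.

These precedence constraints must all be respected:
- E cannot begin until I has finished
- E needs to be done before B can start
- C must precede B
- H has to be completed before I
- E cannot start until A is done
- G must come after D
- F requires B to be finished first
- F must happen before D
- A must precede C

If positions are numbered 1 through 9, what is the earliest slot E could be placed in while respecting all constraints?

Every step that must precede E has to come before it. Tracing all chains that end at E, those steps are: A, I, H — 3 in total.
So at minimum 3 steps come before E, putting E no earlier than position 4. That position is achievable by scheduling exactly those predecessors first.

4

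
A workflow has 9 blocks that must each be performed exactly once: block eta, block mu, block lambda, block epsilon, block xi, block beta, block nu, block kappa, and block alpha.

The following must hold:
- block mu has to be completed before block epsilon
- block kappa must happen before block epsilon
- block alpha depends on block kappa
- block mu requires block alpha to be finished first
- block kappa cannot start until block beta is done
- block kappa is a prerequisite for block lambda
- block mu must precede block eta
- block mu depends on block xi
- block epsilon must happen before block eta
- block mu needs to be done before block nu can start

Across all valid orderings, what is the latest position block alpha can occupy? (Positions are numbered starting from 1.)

Following every chain forward from block alpha, the blocks that must come later are block eta, block mu, block epsilon, block nu — 4 of them.
So at least 4 blocks follow block alpha, putting block alpha no later than position 5. That position is achievable by scheduling everything else first.

5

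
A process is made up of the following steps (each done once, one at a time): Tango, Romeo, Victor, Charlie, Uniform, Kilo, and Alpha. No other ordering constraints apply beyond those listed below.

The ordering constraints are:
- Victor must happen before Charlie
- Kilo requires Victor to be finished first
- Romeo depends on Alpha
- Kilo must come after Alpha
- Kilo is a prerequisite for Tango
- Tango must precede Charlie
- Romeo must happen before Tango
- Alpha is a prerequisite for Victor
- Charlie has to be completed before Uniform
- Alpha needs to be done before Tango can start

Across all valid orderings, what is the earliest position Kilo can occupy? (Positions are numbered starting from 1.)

Working backwards through the constraints from Kilo, its full set of required predecessors is Victor, Alpha — 2 of them.
With 2 mandatory predecessors, the earliest Kilo can sit is position 2+1 = 3, and placing just those 2 first achieves it.

3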